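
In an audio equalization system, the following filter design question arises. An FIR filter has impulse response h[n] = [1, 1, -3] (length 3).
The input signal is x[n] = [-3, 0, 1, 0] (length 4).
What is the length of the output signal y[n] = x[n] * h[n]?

For linear convolution, the output length is:
len(y) = len(x) + len(h) - 1 = 4 + 3 - 1 = 6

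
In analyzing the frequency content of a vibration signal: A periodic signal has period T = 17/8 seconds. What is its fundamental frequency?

The fundamental frequency is the reciprocal of the period.
f = 1/T = 1/(17/8) = 8/17 Hz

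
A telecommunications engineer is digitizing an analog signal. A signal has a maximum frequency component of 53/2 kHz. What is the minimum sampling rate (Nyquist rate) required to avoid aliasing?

By the Nyquist-Shannon sampling theorem,
the minimum sampling rate (Nyquist rate) must be at least 2 * f_max.
Nyquist rate = 2 * 53/2 kHz = 53 kHz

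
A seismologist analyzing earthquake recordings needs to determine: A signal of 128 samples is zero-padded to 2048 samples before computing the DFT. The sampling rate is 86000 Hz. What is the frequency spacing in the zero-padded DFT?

Original DFT: N = 128, resolution = f_s/N = 86000/128 = 5375/8 Hz
Zero-padded DFT: N = 2048, resolution = f_s/N = 86000/2048 = 5375/128 Hz
Zero-padding interpolates the spectrum (finer frequency grid)
but does NOT improve the true spectral resolution (ability to resolve close frequencies).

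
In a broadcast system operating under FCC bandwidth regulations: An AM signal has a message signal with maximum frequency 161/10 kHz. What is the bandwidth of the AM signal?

In AM (double-sideband), the bandwidth is twice the message frequency.
BW = 2 * f_m = 2 * 161/10 kHz = 161/5 kHz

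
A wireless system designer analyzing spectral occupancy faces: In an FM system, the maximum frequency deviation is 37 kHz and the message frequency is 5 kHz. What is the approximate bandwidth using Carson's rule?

Carson's rule: BW = 2*(delta_f + f_m)
= 2*(37 + 5) kHz = 84 kHz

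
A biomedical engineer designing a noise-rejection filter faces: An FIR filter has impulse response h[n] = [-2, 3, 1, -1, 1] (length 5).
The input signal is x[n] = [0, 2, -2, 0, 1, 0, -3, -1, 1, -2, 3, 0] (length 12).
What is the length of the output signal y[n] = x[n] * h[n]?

For linear convolution, the output length is:
len(y) = len(x) + len(h) - 1 = 12 + 5 - 1 = 16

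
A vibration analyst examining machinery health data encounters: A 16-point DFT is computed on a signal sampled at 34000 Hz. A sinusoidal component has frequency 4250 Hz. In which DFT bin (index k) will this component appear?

DFT frequency resolution = f_s/N = 34000/16 = 2125 Hz
Bin index k = f_signal / resolution = 4250 / 2125 = 2
The signal frequency 4250 Hz falls in DFT bin k = 2.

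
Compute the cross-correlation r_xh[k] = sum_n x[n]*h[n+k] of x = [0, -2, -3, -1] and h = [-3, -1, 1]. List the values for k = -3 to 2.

Both sequences indexed from 0 and zero outside their support.
Lags with overlap: k = -3 to 2.
  r_xh[-3] = x[3]*h[0] = 3
  r_xh[-2] = x[2]*h[0] + x[3]*h[1] = 10
  r_xh[-1] = x[1]*h[0] + x[2]*h[1] + x[3]*h[2] = 8
  r_xh[0] = x[0]*h[0] + x[1]*h[1] + x[2]*h[2] = -1
  r_xh[1] = x[0]*h[1] + x[1]*h[2] = -2
  r_xh[2] = x[0]*h[2] = 0
r_xh = [3, 10, 8, -1, -2, 0] (for k = -3, ..., 2)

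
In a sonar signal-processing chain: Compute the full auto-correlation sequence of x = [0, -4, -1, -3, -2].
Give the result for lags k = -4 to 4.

r_xx[k] = sum_m x[m]*x[m+k], indexed from 0, for k = -4 to 4:
  r_xx[-4] = x[4]*x[0] = 0
  r_xx[-3] = x[3]*x[0] + x[4]*x[1] = 8
  r_xx[-2] = x[2]*x[0] + x[3]*x[1] + x[4]*x[2] = 14
  r_xx[-1] = x[1]*x[0] + x[2]*x[1] + x[3]*x[2] + x[4]*x[3] = 13
  r_xx[0] = x[0]*x[0] + x[1]*x[1] + x[2]*x[2] + x[3]*x[3] + x[4]*x[4] = 30
  r_xx[1] = x[0]*x[1] + x[1]*x[2] + x[2]*x[3] + x[3]*x[4] = 13
  r_xx[2] = x[0]*x[2] + x[1]*x[3] + x[2]*x[4] = 14
  r_xx[3] = x[0]*x[3] + x[1]*x[4] = 8
  r_xx[4] = x[0]*x[4] = 0
r_xx = [0, 8, 14, 13, 30, 13, 14, 8, 0]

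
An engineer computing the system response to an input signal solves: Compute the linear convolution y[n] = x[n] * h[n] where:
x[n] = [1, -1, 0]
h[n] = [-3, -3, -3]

y[n] = sum_k x[k]*h[n-k]. Output length = len(x) + len(h) - 1 = 3 + 3 - 1 = 5.
y[0] = 1*-3 = -3
y[1] = -1*-3 + 1*-3 = 0
y[2] = 0*-3 + -1*-3 + 1*-3 = 0
y[3] = 0*-3 + -1*-3 = 3
y[4] = 0*-3 = 0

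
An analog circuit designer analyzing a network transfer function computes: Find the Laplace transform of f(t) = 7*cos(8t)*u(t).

Standard pair: cos(wt)*u(t) <-> s/(s^2+w^2)
With w = 8: L{7*cos(8t)*u(t)} = 7s/(s^2+64)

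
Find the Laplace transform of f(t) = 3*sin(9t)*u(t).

Standard pair: sin(wt)*u(t) <-> w/(s^2+w^2)
With w = 9: L{3*sin(9t)*u(t)} = 27/(s^2+81)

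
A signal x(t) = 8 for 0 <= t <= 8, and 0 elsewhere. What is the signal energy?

Energy = integral of |x(t)|^2 dt over the signal duration
= 8^2 * 8 = 64 * 8 = 512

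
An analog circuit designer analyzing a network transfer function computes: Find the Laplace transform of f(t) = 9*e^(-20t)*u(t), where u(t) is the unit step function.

Standard Laplace transform pair:
e^(-at)*u(t) <-> 1/(s+a)
With a = 20: L{9*e^(-20t)*u(t)} = 9/(s+20), ROC: Re(s) > -20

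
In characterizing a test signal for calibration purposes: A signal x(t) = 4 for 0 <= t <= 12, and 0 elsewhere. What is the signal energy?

Energy = integral of |x(t)|^2 dt over the signal duration
= 4^2 * 12 = 16 * 12 = 192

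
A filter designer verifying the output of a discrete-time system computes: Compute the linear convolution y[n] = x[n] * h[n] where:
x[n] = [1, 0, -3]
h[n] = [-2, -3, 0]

y[n] = sum_k x[k]*h[n-k]. Output length = len(x) + len(h) - 1 = 3 + 3 - 1 = 5.
y[0] = 1*-2 = -2
y[1] = 0*-2 + 1*-3 = -3
y[2] = -3*-2 + 0*-3 + 1*0 = 6
y[3] = -3*-3 + 0*0 = 9
y[4] = -3*0 = 0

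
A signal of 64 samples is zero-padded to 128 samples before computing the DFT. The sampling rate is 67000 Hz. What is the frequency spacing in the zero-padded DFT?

Original DFT: N = 64, resolution = f_s/N = 67000/64 = 8375/8 Hz
Zero-padded DFT: N = 128, resolution = f_s/N = 67000/128 = 8375/16 Hz
Zero-padding interpolates the spectrum (finer frequency grid)
but does NOT improve the true spectral resolution (ability to resolve close frequencies).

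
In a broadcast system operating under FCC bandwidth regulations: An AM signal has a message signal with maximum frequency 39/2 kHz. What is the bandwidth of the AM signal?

In AM (double-sideband), the bandwidth is twice the message frequency.
BW = 2 * f_m = 2 * 39/2 kHz = 39 kHz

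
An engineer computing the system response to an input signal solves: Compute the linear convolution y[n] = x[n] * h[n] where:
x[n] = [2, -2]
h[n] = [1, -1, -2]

y[n] = sum_k x[k]*h[n-k]. Output length = len(x) + len(h) - 1 = 2 + 3 - 1 = 4.
y[0] = 2*1 = 2
y[1] = -2*1 + 2*-1 = -4
y[2] = -2*-1 + 2*-2 = -2
y[3] = -2*-2 = 4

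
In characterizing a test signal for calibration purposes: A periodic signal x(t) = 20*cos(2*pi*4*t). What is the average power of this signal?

Average power of A*cos(wt) is A^2/2.
P = 20^2 / 2 = 400/2 = 200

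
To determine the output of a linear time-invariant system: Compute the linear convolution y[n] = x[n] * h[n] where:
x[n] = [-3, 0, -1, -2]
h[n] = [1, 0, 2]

y[n] = sum_k x[k]*h[n-k]. Output length = len(x) + len(h) - 1 = 4 + 3 - 1 = 6.
y[0] = -3*1 = -3
y[1] = 0*1 + -3*0 = 0
y[2] = -1*1 + 0*0 + -3*2 = -7
y[3] = -2*1 + -1*0 + 0*2 = -2
y[4] = -2*0 + -1*2 = -2
y[5] = -2*2 = -4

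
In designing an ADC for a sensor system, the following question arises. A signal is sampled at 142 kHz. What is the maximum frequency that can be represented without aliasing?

The maximum frequency that can be represented without aliasing
is the Nyquist frequency: f_max = f_s / 2 = 142 kHz / 2 = 71 kHz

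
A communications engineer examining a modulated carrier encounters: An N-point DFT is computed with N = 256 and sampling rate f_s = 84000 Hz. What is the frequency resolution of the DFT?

DFT frequency resolution = f_s / N
= 84000 / 256 = 2625/8 Hz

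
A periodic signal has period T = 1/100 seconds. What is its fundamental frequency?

The fundamental frequency is the reciprocal of the period.
f = 1/T = 1/(1/100) = 100 Hz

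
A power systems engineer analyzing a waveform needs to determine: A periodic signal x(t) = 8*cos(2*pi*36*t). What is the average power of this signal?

Average power of A*cos(wt) is A^2/2.
P = 8^2 / 2 = 64/2 = 32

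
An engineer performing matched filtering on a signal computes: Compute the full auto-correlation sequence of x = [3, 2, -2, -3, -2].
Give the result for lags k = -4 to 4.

r_xx[k] = sum_m x[m]*x[m+k], indexed from 0, for k = -4 to 4:
  r_xx[-4] = x[4]*x[0] = -6
  r_xx[-3] = x[3]*x[0] + x[4]*x[1] = -13
  r_xx[-2] = x[2]*x[0] + x[3]*x[1] + x[4]*x[2] = -8
  r_xx[-1] = x[1]*x[0] + x[2]*x[1] + x[3]*x[2] + x[4]*x[3] = 14
  r_xx[0] = x[0]*x[0] + x[1]*x[1] + x[2]*x[2] + x[3]*x[3] + x[4]*x[4] = 30
  r_xx[1] = x[0]*x[1] + x[1]*x[2] + x[2]*x[3] + x[3]*x[4] = 14
  r_xx[2] = x[0]*x[2] + x[1]*x[3] + x[2]*x[4] = -8
  r_xx[3] = x[0]*x[3] + x[1]*x[4] = -13
  r_xx[4] = x[0]*x[4] = -6
r_xx = [-6, -13, -8, 14, 30, 14, -8, -13, -6]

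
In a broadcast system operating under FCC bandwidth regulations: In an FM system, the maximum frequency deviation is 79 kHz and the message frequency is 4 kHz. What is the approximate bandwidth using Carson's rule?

Carson's rule: BW = 2*(delta_f + f_m)
= 2*(79 + 4) kHz = 166 kHz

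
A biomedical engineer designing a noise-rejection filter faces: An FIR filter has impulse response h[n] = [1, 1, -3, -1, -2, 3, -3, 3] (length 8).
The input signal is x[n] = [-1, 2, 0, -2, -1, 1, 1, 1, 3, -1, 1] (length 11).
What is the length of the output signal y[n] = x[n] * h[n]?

For linear convolution, the output length is:
len(y) = len(x) + len(h) - 1 = 11 + 8 - 1 = 18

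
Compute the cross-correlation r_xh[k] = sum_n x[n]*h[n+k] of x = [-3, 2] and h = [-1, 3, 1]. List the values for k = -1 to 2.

Both sequences indexed from 0 and zero outside their support.
Lags with overlap: k = -1 to 2.
  r_xh[-1] = x[1]*h[0] = -2
  r_xh[0] = x[0]*h[0] + x[1]*h[1] = 9
  r_xh[1] = x[0]*h[1] + x[1]*h[2] = -7
  r_xh[2] = x[0]*h[2] = -3
r_xh = [-2, 9, -7, -3] (for k = -1, ..., 2)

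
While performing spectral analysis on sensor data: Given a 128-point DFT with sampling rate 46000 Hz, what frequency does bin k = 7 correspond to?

The frequency of DFT bin k is: f_k = k * f_s / N
f_7 = 7 * 46000 / 128 = 20125/8 Hz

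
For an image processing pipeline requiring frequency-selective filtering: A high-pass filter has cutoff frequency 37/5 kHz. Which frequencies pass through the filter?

A high-pass filter passes all frequencies above the cutoff frequency 37/5 kHz and attenuates lower frequencies.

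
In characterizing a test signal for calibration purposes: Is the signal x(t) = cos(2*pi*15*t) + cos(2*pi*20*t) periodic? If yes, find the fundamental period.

f1 = 15 Hz, f2 = 20 Hz
Period T1 = 1/15, T2 = 1/20
Ratio T1/T2 = 20/15, which is rational.
The signal is periodic with fundamental period T = 1/GCD(15,20) = 1/5 s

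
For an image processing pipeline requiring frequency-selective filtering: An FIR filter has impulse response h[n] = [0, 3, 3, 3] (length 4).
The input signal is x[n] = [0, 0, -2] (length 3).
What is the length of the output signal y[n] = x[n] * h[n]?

For linear convolution, the output length is:
len(y) = len(x) + len(h) - 1 = 3 + 4 - 1 = 6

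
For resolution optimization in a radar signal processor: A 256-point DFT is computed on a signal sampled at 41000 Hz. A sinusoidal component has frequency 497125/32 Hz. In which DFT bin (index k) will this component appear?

DFT frequency resolution = f_s/N = 41000/256 = 5125/32 Hz
Bin index k = f_signal / resolution = 497125/32 / 5125/32 = 97
The signal frequency 497125/32 Hz falls in DFT bin k = 97.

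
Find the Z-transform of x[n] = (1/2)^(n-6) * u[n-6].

Time-shifting property: if X(z) = Z{x[n]}, then Z{x[n-d]} = z^(-d) * X(z)
X(z) = z/(z - 1/2) for x[n] = (1/2)^n * u[n]
Z{x[n-6]} = z^(-6) * z/(z - 1/2) = z^(-5)/(z - 1/2)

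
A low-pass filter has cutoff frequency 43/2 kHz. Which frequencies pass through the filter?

A low-pass filter passes all frequencies below the cutoff frequency 43/2 kHz and attenuates higher frequencies.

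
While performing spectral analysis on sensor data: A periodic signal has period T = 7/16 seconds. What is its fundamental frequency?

The fundamental frequency is the reciprocal of the period.
f = 1/T = 1/(7/16) = 16/7 Hz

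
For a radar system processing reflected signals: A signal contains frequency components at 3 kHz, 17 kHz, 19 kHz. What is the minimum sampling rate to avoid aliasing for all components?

The highest frequency component is f_max = 19 kHz.
Nyquist rate = 2 * f_max = 2 * 19 kHz = 38 kHz.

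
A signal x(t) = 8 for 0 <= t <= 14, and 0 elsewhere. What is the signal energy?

Energy = integral of |x(t)|^2 dt over the signal duration
= 8^2 * 14 = 64 * 14 = 896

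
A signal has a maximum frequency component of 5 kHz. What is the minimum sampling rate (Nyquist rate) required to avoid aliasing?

By the Nyquist-Shannon sampling theorem,
the minimum sampling rate (Nyquist rate) must be at least 2 * f_max.
Nyquist rate = 2 * 5 kHz = 10 kHz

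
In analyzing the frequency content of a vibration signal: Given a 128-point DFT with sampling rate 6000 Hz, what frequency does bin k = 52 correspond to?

The frequency of DFT bin k is: f_k = k * f_s / N
f_52 = 52 * 6000 / 128 = 4875/2 Hz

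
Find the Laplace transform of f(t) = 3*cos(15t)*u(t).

Standard pair: cos(wt)*u(t) <-> s/(s^2+w^2)
With w = 15: L{3*cos(15t)*u(t)} = 3s/(s^2+225)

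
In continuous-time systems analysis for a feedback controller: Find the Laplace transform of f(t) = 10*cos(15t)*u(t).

Standard pair: cos(wt)*u(t) <-> s/(s^2+w^2)
With w = 15: L{10*cos(15t)*u(t)} = 10s/(s^2+225)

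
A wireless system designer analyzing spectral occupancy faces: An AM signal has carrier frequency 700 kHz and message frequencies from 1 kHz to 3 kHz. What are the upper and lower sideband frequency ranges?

Upper sideband (USB) = fc + [fm_low, fm_high] = 700 + [1, 3] = [701, 703] kHz
Lower sideband (LSB) = fc - [fm_high, fm_low] = 700 - [3, 1] = [697, 699] kHz
Total occupied spectrum: 697 kHz to 703 kHz (plus carrier at 700 kHz)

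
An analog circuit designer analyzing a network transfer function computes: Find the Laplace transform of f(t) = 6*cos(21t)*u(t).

Standard pair: cos(wt)*u(t) <-> s/(s^2+w^2)
With w = 21: L{6*cos(21t)*u(t)} = 6s/(s^2+441)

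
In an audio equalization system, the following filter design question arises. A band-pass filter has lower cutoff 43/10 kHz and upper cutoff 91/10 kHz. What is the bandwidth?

Bandwidth = f_high - f_low
= 91/10 kHz - 43/10 kHz = 24/5 kHz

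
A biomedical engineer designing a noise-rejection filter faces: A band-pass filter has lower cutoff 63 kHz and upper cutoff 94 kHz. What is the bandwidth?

Bandwidth = f_high - f_low
= 94 kHz - 63 kHz = 31 kHz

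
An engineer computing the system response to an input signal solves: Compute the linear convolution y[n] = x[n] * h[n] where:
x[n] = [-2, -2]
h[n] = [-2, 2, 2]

y[n] = sum_k x[k]*h[n-k]. Output length = len(x) + len(h) - 1 = 2 + 3 - 1 = 4.
y[0] = -2*-2 = 4
y[1] = -2*-2 + -2*2 = 0
y[2] = -2*2 + -2*2 = -8
y[3] = -2*2 = -4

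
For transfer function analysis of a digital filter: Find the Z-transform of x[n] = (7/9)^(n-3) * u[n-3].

Time-shifting property: if X(z) = Z{x[n]}, then Z{x[n-d]} = z^(-d) * X(z)
X(z) = z/(z - 7/9) for x[n] = (7/9)^n * u[n]
Z{x[n-3]} = z^(-3) * z/(z - 7/9) = z^(-2)/(z - 7/9)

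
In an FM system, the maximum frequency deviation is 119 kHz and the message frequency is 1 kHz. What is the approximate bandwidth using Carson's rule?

Carson's rule: BW = 2*(delta_f + f_m)
= 2*(119 + 1) kHz = 240 kHz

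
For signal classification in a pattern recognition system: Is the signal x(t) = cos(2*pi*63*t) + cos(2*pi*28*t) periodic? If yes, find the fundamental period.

f1 = 63 Hz, f2 = 28 Hz
Period T1 = 1/63, T2 = 1/28
Ratio T1/T2 = 28/63, which is rational.
The signal is periodic with fundamental period T = 1/GCD(63,28) = 1/7 s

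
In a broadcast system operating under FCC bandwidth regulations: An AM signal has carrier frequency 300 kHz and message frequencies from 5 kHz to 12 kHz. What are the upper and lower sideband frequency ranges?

Upper sideband (USB) = fc + [fm_low, fm_high] = 300 + [5, 12] = [305, 312] kHz
Lower sideband (LSB) = fc - [fm_high, fm_low] = 300 - [12, 5] = [288, 295] kHz
Total occupied spectrum: 288 kHz to 312 kHz (plus carrier at 300 kHz)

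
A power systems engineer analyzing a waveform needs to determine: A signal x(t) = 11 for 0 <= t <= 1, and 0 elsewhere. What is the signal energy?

Energy = integral of |x(t)|^2 dt over the signal duration
= 11^2 * 1 = 121 * 1 = 121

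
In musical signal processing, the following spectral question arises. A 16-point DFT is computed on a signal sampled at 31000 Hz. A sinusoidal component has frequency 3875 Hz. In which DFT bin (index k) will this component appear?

DFT frequency resolution = f_s/N = 31000/16 = 3875/2 Hz
Bin index k = f_signal / resolution = 3875 / 3875/2 = 2
The signal frequency 3875 Hz falls in DFT bin k = 2.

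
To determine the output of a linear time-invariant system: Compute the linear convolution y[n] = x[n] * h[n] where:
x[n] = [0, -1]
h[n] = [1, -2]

y[n] = sum_k x[k]*h[n-k]. Output length = len(x) + len(h) - 1 = 2 + 2 - 1 = 3.
y[0] = 0*1 = 0
y[1] = -1*1 + 0*-2 = -1
y[2] = -1*-2 = 2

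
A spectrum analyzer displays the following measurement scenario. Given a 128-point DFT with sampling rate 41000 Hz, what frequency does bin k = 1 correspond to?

The frequency of DFT bin k is: f_k = k * f_s / N
f_1 = 1 * 41000 / 128 = 5125/16 Hz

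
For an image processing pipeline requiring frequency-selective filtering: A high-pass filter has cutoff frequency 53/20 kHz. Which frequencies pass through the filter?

A high-pass filter passes all frequencies above the cutoff frequency 53/20 kHz and attenuates lower frequencies.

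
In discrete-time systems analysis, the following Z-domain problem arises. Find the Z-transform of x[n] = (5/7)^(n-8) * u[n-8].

Time-shifting property: if X(z) = Z{x[n]}, then Z{x[n-d]} = z^(-d) * X(z)
X(z) = z/(z - 5/7) for x[n] = (5/7)^n * u[n]
Z{x[n-8]} = z^(-8) * z/(z - 5/7) = z^(-7)/(z - 5/7)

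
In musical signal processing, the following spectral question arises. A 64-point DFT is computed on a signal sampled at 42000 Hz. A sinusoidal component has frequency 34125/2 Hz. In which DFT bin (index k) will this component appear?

DFT frequency resolution = f_s/N = 42000/64 = 2625/4 Hz
Bin index k = f_signal / resolution = 34125/2 / 2625/4 = 26
The signal frequency 34125/2 Hz falls in DFT bin k = 26.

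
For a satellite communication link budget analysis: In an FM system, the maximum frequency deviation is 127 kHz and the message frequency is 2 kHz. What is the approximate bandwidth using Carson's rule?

Carson's rule: BW = 2*(delta_f + f_m)
= 2*(127 + 2) kHz = 258 kHz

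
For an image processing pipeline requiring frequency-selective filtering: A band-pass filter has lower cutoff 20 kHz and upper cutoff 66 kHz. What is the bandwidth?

Bandwidth = f_high - f_low
= 66 kHz - 20 kHz = 46 kHz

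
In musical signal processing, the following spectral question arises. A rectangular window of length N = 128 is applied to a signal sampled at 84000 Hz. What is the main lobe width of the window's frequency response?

For a rectangular window of length N,
the main lobe width in frequency is 2*f_s/N.
= 2*84000/128 = 2625/2 Hz
This determines the minimum frequency separation for resolving two sinusoids.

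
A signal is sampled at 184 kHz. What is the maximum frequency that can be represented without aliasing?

The maximum frequency that can be represented without aliasing
is the Nyquist frequency: f_max = f_s / 2 = 184 kHz / 2 = 92 kHz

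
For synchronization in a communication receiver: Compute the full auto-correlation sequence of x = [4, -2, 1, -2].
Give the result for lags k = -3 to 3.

r_xx[k] = sum_m x[m]*x[m+k], indexed from 0, for k = -3 to 3:
  r_xx[-3] = x[3]*x[0] = -8
  r_xx[-2] = x[2]*x[0] + x[3]*x[1] = 8
  r_xx[-1] = x[1]*x[0] + x[2]*x[1] + x[3]*x[2] = -12
  r_xx[0] = x[0]*x[0] + x[1]*x[1] + x[2]*x[2] + x[3]*x[3] = 25
  r_xx[1] = x[0]*x[1] + x[1]*x[2] + x[2]*x[3] = -12
  r_xx[2] = x[0]*x[2] + x[1]*x[3] = 8
  r_xx[3] = x[0]*x[3] = -8
r_xx = [-8, 8, -12, 25, -12, 8, -8]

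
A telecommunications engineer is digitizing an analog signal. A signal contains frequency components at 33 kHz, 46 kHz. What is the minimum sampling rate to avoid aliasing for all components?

The highest frequency component is f_max = 46 kHz.
Nyquist rate = 2 * f_max = 2 * 46 kHz = 92 kHz.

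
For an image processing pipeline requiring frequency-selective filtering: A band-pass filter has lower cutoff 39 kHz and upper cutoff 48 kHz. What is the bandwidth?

Bandwidth = f_high - f_low
= 48 kHz - 39 kHz = 9 kHz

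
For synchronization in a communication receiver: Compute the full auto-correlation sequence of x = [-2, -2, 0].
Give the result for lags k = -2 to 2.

r_xx[k] = sum_m x[m]*x[m+k], indexed from 0, for k = -2 to 2:
  r_xx[-2] = x[2]*x[0] = 0
  r_xx[-1] = x[1]*x[0] + x[2]*x[1] = 4
  r_xx[0] = x[0]*x[0] + x[1]*x[1] + x[2]*x[2] = 8
  r_xx[1] = x[0]*x[1] + x[1]*x[2] = 4
  r_xx[2] = x[0]*x[2] = 0
r_xx = [0, 4, 8, 4, 0]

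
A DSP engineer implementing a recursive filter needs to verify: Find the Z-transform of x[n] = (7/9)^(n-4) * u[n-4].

Time-shifting property: if X(z) = Z{x[n]}, then Z{x[n-d]} = z^(-d) * X(z)
X(z) = z/(z - 7/9) for x[n] = (7/9)^n * u[n]
Z{x[n-4]} = z^(-4) * z/(z - 7/9) = z^(-3)/(z - 7/9)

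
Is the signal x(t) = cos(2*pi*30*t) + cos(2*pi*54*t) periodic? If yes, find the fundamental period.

f1 = 30 Hz, f2 = 54 Hz
Period T1 = 1/30, T2 = 1/54
Ratio T1/T2 = 54/30, which is rational.
The signal is periodic with fundamental period T = 1/GCD(30,54) = 1/6 s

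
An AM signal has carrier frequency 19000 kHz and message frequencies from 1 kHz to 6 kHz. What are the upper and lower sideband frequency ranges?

Upper sideband (USB) = fc + [fm_low, fm_high] = 19000 + [1, 6] = [19001, 19006] kHz
Lower sideband (LSB) = fc - [fm_high, fm_low] = 19000 - [6, 1] = [18994, 18999] kHz
Total occupied spectrum: 18994 kHz to 19006 kHz (plus carrier at 19000 kHz)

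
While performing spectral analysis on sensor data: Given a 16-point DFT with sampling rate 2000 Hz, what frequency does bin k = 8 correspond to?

The frequency of DFT bin k is: f_k = k * f_s / N
f_8 = 8 * 2000 / 16 = 1000 Hz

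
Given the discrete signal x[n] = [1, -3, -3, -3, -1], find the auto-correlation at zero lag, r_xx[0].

The auto-correlation at zero lag r_xx[0] equals the signal energy.
r_xx[0] = sum of x[n]^2 = 1^2 + (-3)^2 + (-3)^2 + (-3)^2 + (-1)^2
= 1 + 9 + 9 + 9 + 1 = 29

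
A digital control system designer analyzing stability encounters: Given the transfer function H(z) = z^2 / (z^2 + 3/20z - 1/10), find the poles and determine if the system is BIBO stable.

Poles are roots of the denominator: z^2 + 3/20z - 1/10 = 0.
Quadratic formula: z = [-(3/20) +/- sqrt((3/20)^2 - 4*(-1/10))] / 2
Discriminant = 9/400 + 2/5 = 169/400; sqrt = 13/20.
z = (-3/20 +/- 13/20) / 2 => z = 1/4 or z = -2/5.
|p1| = 1/4, |p2| = 2/5.
For BIBO stability, all poles must lie inside the unit circle (|p| < 1).
System is STABLE since both |p| < 1.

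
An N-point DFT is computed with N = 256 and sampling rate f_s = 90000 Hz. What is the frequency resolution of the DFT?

DFT frequency resolution = f_s / N
= 90000 / 256 = 5625/16 Hz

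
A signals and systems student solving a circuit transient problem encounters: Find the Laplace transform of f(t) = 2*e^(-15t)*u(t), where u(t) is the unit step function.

Standard Laplace transform pair:
e^(-at)*u(t) <-> 1/(s+a)
With a = 15: L{2*e^(-15t)*u(t)} = 2/(s+15), ROC: Re(s) > -15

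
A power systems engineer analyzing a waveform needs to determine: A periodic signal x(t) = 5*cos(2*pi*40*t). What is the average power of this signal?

Average power of A*cos(wt) is A^2/2.
P = 5^2 / 2 = 25/2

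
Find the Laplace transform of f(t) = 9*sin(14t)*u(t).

Standard pair: sin(wt)*u(t) <-> w/(s^2+w^2)
With w = 14: L{9*sin(14t)*u(t)} = 126/(s^2+196)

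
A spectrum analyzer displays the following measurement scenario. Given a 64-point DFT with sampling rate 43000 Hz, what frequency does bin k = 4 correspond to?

The frequency of DFT bin k is: f_k = k * f_s / N
f_4 = 4 * 43000 / 64 = 5375/2 Hz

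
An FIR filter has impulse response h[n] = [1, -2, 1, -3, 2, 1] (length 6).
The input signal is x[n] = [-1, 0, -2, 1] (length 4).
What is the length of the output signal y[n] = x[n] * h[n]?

For linear convolution, the output length is:
len(y) = len(x) + len(h) - 1 = 4 + 6 - 1 = 9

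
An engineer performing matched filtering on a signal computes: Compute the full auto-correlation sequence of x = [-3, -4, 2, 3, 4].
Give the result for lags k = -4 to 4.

r_xx[k] = sum_m x[m]*x[m+k], indexed from 0, for k = -4 to 4:
  r_xx[-4] = x[4]*x[0] = -12
  r_xx[-3] = x[3]*x[0] + x[4]*x[1] = -25
  r_xx[-2] = x[2]*x[0] + x[3]*x[1] + x[4]*x[2] = -10
  r_xx[-1] = x[1]*x[0] + x[2]*x[1] + x[3]*x[2] + x[4]*x[3] = 22
  r_xx[0] = x[0]*x[0] + x[1]*x[1] + x[2]*x[2] + x[3]*x[3] + x[4]*x[4] = 54
  r_xx[1] = x[0]*x[1] + x[1]*x[2] + x[2]*x[3] + x[3]*x[4] = 22
  r_xx[2] = x[0]*x[2] + x[1]*x[3] + x[2]*x[4] = -10
  r_xx[3] = x[0]*x[3] + x[1]*x[4] = -25
  r_xx[4] = x[0]*x[4] = -12
r_xx = [-12, -25, -10, 22, 54, 22, -10, -25, -12]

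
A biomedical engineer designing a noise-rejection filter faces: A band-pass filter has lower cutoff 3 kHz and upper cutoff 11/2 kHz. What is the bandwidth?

Bandwidth = f_high - f_low
= 11/2 kHz - 3 kHz = 5/2 kHz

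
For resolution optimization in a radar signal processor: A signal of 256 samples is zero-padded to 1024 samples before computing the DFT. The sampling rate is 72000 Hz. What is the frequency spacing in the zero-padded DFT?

Original DFT: N = 256, resolution = f_s/N = 72000/256 = 1125/4 Hz
Zero-padded DFT: N = 1024, resolution = f_s/N = 72000/1024 = 1125/16 Hz
Zero-padding interpolates the spectrum (finer frequency grid)
but does NOT improve the true spectral resolution (ability to resolve close frequencies).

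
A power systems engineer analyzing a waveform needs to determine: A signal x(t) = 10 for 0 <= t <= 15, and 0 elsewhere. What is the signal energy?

Energy = integral of |x(t)|^2 dt over the signal duration
= 10^2 * 15 = 100 * 15 = 1500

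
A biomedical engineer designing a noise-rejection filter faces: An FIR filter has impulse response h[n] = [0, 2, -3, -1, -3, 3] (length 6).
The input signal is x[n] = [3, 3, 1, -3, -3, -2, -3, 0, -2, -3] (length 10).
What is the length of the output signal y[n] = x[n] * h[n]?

For linear convolution, the output length is:
len(y) = len(x) + len(h) - 1 = 10 + 6 - 1 = 15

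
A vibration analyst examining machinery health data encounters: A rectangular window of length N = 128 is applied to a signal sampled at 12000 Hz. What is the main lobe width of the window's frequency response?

For a rectangular window of length N,
the main lobe width in frequency is 2*f_s/N.
= 2*12000/128 = 375/2 Hz
This determines the minimum frequency separation for resolving two sinusoids.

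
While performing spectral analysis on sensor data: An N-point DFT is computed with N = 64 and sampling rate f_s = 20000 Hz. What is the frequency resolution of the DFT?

DFT frequency resolution = f_s / N
= 20000 / 64 = 625/2 Hz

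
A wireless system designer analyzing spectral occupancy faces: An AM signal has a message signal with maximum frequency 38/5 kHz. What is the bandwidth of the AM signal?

In AM (double-sideband), the bandwidth is twice the message frequency.
BW = 2 * f_m = 2 * 38/5 kHz = 76/5 kHz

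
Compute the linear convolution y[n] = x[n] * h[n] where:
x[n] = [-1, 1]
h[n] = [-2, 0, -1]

y[n] = sum_k x[k]*h[n-k]. Output length = len(x) + len(h) - 1 = 2 + 3 - 1 = 4.
y[0] = -1*-2 = 2
y[1] = 1*-2 + -1*0 = -2
y[2] = 1*0 + -1*-1 = 1
y[3] = 1*-1 = -1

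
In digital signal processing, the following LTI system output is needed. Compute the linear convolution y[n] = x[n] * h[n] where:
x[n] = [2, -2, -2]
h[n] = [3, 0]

y[n] = sum_k x[k]*h[n-k]. Output length = len(x) + len(h) - 1 = 3 + 2 - 1 = 4.
y[0] = 2*3 = 6
y[1] = -2*3 + 2*0 = -6
y[2] = -2*3 + -2*0 = -6
y[3] = -2*0 = 0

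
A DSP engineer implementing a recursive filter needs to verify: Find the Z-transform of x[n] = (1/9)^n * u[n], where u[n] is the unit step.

The Z-transform of a^n * u[n] is z/(z-a) for |z| > |a|.
Here a = 1/9, so X(z) = z/(z - (1/9)) = 9z/(9z - 1)
ROC: |z| > 1/9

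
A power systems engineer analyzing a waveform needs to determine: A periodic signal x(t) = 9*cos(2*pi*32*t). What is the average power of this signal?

Average power of A*cos(wt) is A^2/2.
P = 9^2 / 2 = 81/2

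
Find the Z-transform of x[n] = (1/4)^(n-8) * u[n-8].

Time-shifting property: if X(z) = Z{x[n]}, then Z{x[n-d]} = z^(-d) * X(z)
X(z) = z/(z - 1/4) for x[n] = (1/4)^n * u[n]
Z{x[n-8]} = z^(-8) * z/(z - 1/4) = z^(-7)/(z - 1/4)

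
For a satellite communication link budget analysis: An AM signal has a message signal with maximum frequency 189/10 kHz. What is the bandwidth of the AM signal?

In AM (double-sideband), the bandwidth is twice the message frequency.
BW = 2 * f_m = 2 * 189/10 kHz = 189/5 kHz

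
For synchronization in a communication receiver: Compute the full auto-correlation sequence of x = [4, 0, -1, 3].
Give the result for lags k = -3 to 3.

r_xx[k] = sum_m x[m]*x[m+k], indexed from 0, for k = -3 to 3:
  r_xx[-3] = x[3]*x[0] = 12
  r_xx[-2] = x[2]*x[0] + x[3]*x[1] = -4
  r_xx[-1] = x[1]*x[0] + x[2]*x[1] + x[3]*x[2] = -3
  r_xx[0] = x[0]*x[0] + x[1]*x[1] + x[2]*x[2] + x[3]*x[3] = 26
  r_xx[1] = x[0]*x[1] + x[1]*x[2] + x[2]*x[3] = -3
  r_xx[2] = x[0]*x[2] + x[1]*x[3] = -4
  r_xx[3] = x[0]*x[3] = 12
r_xx = [12, -4, -3, 26, -3, -4, 12]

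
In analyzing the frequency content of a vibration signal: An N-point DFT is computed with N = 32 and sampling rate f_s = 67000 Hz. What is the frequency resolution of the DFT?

DFT frequency resolution = f_s / N
= 67000 / 32 = 8375/4 Hz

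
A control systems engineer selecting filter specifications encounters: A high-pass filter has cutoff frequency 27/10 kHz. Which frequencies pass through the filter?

A high-pass filter passes all frequencies above the cutoff frequency 27/10 kHz and attenuates lower frequencies.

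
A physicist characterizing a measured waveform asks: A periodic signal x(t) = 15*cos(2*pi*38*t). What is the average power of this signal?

Average power of A*cos(wt) is A^2/2.
P = 15^2 / 2 = 225/2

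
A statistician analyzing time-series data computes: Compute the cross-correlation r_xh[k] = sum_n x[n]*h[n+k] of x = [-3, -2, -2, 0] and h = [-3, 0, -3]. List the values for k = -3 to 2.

Both sequences indexed from 0 and zero outside their support.
Lags with overlap: k = -3 to 2.
  r_xh[-3] = x[3]*h[0] = 0
  r_xh[-2] = x[2]*h[0] + x[3]*h[1] = 6
  r_xh[-1] = x[1]*h[0] + x[2]*h[1] + x[3]*h[2] = 6
  r_xh[0] = x[0]*h[0] + x[1]*h[1] + x[2]*h[2] = 15
  r_xh[1] = x[0]*h[1] + x[1]*h[2] = 6
  r_xh[2] = x[0]*h[2] = 9
r_xh = [0, 6, 6, 15, 6, 9] (for k = -3, ..., 2)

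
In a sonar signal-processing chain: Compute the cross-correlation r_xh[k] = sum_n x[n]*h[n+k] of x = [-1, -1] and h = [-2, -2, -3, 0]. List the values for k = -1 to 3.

Both sequences indexed from 0 and zero outside their support.
Lags with overlap: k = -1 to 3.
  r_xh[-1] = x[1]*h[0] = 2
  r_xh[0] = x[0]*h[0] + x[1]*h[1] = 4
  r_xh[1] = x[0]*h[1] + x[1]*h[2] = 5
  r_xh[2] = x[0]*h[2] + x[1]*h[3] = 3
  r_xh[3] = x[0]*h[3] = 0
r_xh = [2, 4, 5, 3, 0] (for k = -1, ..., 3)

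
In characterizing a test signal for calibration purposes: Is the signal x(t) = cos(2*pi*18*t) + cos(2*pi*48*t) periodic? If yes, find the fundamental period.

f1 = 18 Hz, f2 = 48 Hz
Period T1 = 1/18, T2 = 1/48
Ratio T1/T2 = 48/18, which is rational.
The signal is periodic with fundamental period T = 1/GCD(18,48) = 1/6 s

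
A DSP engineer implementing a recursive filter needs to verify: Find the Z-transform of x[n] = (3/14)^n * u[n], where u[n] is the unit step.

The Z-transform of a^n * u[n] is z/(z-a) for |z| > |a|.
Here a = 3/14, so X(z) = z/(z - (3/14)) = 14z/(14z - 3)
ROC: |z| > 3/14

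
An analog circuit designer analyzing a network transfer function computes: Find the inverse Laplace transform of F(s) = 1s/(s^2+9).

Standard pair: s/(s^2+w^2) <-> cos(wt)*u(t)
With k=1, w=3: f(t) = cos(3t)*u(t)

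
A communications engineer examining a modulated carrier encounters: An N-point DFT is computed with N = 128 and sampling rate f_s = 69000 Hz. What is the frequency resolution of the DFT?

DFT frequency resolution = f_s / N
= 69000 / 128 = 8625/16 Hz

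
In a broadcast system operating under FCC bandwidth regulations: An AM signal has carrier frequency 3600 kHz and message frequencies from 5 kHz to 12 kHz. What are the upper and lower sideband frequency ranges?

Upper sideband (USB) = fc + [fm_low, fm_high] = 3600 + [5, 12] = [3605, 3612] kHz
Lower sideband (LSB) = fc - [fm_high, fm_low] = 3600 - [12, 5] = [3588, 3595] kHz
Total occupied spectrum: 3588 kHz to 3612 kHz (plus carrier at 3600 kHz)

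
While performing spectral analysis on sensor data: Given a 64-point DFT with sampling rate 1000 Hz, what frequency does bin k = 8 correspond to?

The frequency of DFT bin k is: f_k = k * f_s / N
f_8 = 8 * 1000 / 64 = 125 Hz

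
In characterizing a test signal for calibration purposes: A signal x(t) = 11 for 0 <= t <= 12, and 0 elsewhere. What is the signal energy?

Energy = integral of |x(t)|^2 dt over the signal duration
= 11^2 * 12 = 121 * 12 = 1452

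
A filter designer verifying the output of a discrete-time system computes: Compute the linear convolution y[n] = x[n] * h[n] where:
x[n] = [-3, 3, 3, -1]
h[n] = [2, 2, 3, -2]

y[n] = sum_k x[k]*h[n-k]. Output length = len(x) + len(h) - 1 = 4 + 4 - 1 = 7.
y[0] = -3*2 = -6
y[1] = 3*2 + -3*2 = 0
y[2] = 3*2 + 3*2 + -3*3 = 3
y[3] = -1*2 + 3*2 + 3*3 + -3*-2 = 19
y[4] = -1*2 + 3*3 + 3*-2 = 1
y[5] = -1*3 + 3*-2 = -9
y[6] = -1*-2 = 2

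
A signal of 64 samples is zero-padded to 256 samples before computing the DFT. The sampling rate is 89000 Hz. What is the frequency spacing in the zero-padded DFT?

Original DFT: N = 64, resolution = f_s/N = 89000/64 = 11125/8 Hz
Zero-padded DFT: N = 256, resolution = f_s/N = 89000/256 = 11125/32 Hz
Zero-padding interpolates the spectrum (finer frequency grid)
but does NOT improve the true spectral resolution (ability to resolve close frequencies).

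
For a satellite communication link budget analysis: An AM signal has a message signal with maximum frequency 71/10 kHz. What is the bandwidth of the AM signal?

In AM (double-sideband), the bandwidth is twice the message frequency.
BW = 2 * f_m = 2 * 71/10 kHz = 71/5 kHz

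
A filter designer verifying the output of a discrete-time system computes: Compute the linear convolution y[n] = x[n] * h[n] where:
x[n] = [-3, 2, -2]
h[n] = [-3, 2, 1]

y[n] = sum_k x[k]*h[n-k]. Output length = len(x) + len(h) - 1 = 3 + 3 - 1 = 5.
y[0] = -3*-3 = 9
y[1] = 2*-3 + -3*2 = -12
y[2] = -2*-3 + 2*2 + -3*1 = 7
y[3] = -2*2 + 2*1 = -2
y[4] = -2*1 = -2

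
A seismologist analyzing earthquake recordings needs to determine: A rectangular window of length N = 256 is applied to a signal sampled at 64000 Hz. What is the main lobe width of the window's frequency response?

For a rectangular window of length N,
the main lobe width in frequency is 2*f_s/N.
= 2*64000/256 = 500 Hz
This determines the minimum frequency separation for resolving two sinusoids.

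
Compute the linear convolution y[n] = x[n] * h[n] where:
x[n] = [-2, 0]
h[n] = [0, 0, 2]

y[n] = sum_k x[k]*h[n-k]. Output length = len(x) + len(h) - 1 = 2 + 3 - 1 = 4.
y[0] = -2*0 = 0
y[1] = 0*0 + -2*0 = 0
y[2] = 0*0 + -2*2 = -4
y[3] = 0*2 = 0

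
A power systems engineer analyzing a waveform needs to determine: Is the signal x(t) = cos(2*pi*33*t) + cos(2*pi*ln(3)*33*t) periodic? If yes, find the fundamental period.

f1 = 33 Hz, f2 = 33*ln(3) Hz
Ratio f2/f1 = ln(3), which is irrational.
Since the frequency ratio is irrational, no common period exists.
The signal is not periodic.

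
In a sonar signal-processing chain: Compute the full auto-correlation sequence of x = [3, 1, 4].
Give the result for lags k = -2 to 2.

r_xx[k] = sum_m x[m]*x[m+k], indexed from 0, for k = -2 to 2:
  r_xx[-2] = x[2]*x[0] = 12
  r_xx[-1] = x[1]*x[0] + x[2]*x[1] = 7
  r_xx[0] = x[0]*x[0] + x[1]*x[1] + x[2]*x[2] = 26
  r_xx[1] = x[0]*x[1] + x[1]*x[2] = 7
  r_xx[2] = x[0]*x[2] = 12
r_xx = [12, 7, 26, 7, 12]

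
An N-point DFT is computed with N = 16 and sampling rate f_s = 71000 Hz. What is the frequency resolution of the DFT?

DFT frequency resolution = f_s / N
= 71000 / 16 = 8875/2 Hz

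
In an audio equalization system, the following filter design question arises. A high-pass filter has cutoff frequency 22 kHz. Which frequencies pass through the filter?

A high-pass filter passes all frequencies above the cutoff frequency 22 kHz and attenuates lower frequencies.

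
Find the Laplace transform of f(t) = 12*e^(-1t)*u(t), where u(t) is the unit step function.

Standard Laplace transform pair:
e^(-at)*u(t) <-> 1/(s+a)
With a = 1: L{12*e^(-1t)*u(t)} = 12/(s+1), ROC: Re(s) > -1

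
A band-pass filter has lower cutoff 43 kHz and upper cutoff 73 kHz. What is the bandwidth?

Bandwidth = f_high - f_low
= 73 kHz - 43 kHz = 30 kHz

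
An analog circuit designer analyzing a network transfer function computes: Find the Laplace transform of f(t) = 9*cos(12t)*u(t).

Standard pair: cos(wt)*u(t) <-> s/(s^2+w^2)
With w = 12: L{9*cos(12t)*u(t)} = 9s/(s^2+144)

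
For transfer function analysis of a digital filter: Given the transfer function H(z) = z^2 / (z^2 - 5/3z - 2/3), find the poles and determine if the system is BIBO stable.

Poles are roots of the denominator: z^2 - 5/3z - 2/3 = 0.
Quadratic formula: z = [-(-5/3) +/- sqrt((-5/3)^2 - 4*(-2/3))] / 2
Discriminant = 25/9 + 8/3 = 49/9; sqrt = 7/3.
z = (5/3 +/- 7/3) / 2 => z = 2 or z = -1/3.
|p1| = 2, |p2| = 1/3.
For BIBO stability, all poles must lie inside the unit circle (|p| < 1).
System is UNSTABLE since at least one |p| >= 1.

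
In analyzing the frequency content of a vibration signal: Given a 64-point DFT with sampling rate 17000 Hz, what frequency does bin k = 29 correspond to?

The frequency of DFT bin k is: f_k = k * f_s / N
f_29 = 29 * 17000 / 64 = 61625/8 Hz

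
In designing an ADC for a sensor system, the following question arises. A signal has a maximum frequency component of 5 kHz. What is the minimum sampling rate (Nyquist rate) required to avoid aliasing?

By the Nyquist-Shannon sampling theorem,
the minimum sampling rate (Nyquist rate) must be at least 2 * f_max.
Nyquist rate = 2 * 5 kHz = 10 kHz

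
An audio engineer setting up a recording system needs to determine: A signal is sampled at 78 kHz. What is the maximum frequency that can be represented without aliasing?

The maximum frequency that can be represented without aliasing
is the Nyquist frequency: f_max = f_s / 2 = 78 kHz / 2 = 39 kHz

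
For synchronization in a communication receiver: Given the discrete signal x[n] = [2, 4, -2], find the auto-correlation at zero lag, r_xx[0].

The auto-correlation at zero lag r_xx[0] equals the signal energy.
r_xx[0] = sum of x[n]^2 = 2^2 + 4^2 + (-2)^2
= 4 + 16 + 4 = 24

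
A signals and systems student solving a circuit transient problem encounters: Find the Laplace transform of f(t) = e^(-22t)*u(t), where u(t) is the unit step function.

Standard Laplace transform pair:
e^(-at)*u(t) <-> 1/(s+a)
With a = 22: L{e^(-22t)*u(t)} = 1/(s+22), ROC: Re(s) > -22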